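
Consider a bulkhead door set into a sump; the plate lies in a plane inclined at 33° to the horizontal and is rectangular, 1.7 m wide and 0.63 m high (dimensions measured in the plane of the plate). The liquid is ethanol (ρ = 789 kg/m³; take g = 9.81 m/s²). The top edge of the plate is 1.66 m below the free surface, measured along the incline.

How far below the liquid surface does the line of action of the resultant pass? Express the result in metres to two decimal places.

h_p = 1.08 m

γ = ρg = 789 × 9.81 / 1000 = 7.74009 kN/m³.
Let θ = 33° be the plate's angle to the horizontal; measure y along the incline from where the plane meets the free surface. Vertical depth h = y·sinθ with sinθ = 0.544639.
The centroid lies 0.63/2 = 0.315 m below the top edge, so y_c = 1.66 + 0.315 = 1.975 m and h_c = 1.975 × 0.544639 = 1.07566 m.
A = 1.7 × 0.63 = 1.071 m².
Resultant F = γ·h_c·A = 7.74009 × 1.07566 × 1.071 = 8.91683 kN.
I_c = b·h³/12 = 1.7 × 0.63³/12 = 0.0354233 m⁴.
Centre of pressure: y_p = y_c + I_c/(y_c·A) = 1.975 + 0.0354233/(1.975 × 1.071) = 1.975 + 0.0167468 = 1.99175 m along the plane.
Vertically, h_p = y_p·sinθ = 1.99175 × 0.544639 = 1.08478 m.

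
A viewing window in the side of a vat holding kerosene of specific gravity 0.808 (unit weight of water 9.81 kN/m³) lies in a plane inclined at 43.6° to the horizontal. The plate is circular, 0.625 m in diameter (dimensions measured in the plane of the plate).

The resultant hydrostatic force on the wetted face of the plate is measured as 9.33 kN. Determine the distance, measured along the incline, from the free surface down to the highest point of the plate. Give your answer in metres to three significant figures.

y_top ≈ 5.25 m

γ = 0.808 × 9.81 = 7.92648 kN/m³.
A = π(0.3125)² = 0.306796 m².
From F = γ·h_c·A, the centroid depth is h_c = 9.33/(7.92648 × 0.306796) = 3.83664 m.
Let θ = 43.6° be the plate's angle to the horizontal; measure y along the incline from where the plane meets the free surface. Vertical depth h = y·sinθ with sinθ = 0.689620.
Along the incline, y_c = h_c/sinθ = 3.83664/0.689620 = 5.56341 m.
The centroid is at the centre, 0.3125 m below the top of the plate, so the highest point sits at y_top = 5.56341 − 0.3125 = 5.25091 m along the incline.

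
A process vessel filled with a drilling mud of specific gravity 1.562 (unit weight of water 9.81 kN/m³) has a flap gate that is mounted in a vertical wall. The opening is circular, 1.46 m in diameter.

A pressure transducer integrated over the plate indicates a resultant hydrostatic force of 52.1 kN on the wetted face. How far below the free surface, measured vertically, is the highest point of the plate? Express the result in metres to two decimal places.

d_top ≈ 1.30 m

γ = 1.562 × 9.81 = 15.32322 kN/m³.
A = π(0.73)² = 1.67415 m².
From F = γ·h_c·A, the centroid depth is h_c = 52.1/(15.32322 × 1.67415) = 2.03092 m.
The centroid is at the centre, 0.73 m below the top of the plate, so the highest point sits at h_top = 2.03092 − 0.73 = 1.30092 m below the surface.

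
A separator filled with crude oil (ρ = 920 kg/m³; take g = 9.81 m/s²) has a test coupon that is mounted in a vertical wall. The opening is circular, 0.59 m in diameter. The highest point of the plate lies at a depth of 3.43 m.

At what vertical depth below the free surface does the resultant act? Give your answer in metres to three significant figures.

γ = ρg = 920 × 9.81 / 1000 = 9.0252 kN/m³.
The centroid is at the centre, 0.295 m below the top of the plate, so the centroid depth is h_c = 3.43 + 0.295 = 3.725 m.
A = π(0.295)² = 0.273397 m².
Resultant F = γ·h_c·A = 9.0252 × 3.725 × 0.273397 = 9.1913 kN.
I_c = πr⁴/4 = π × 0.295⁴/4 = 0.0059481 m⁴.
Centre of pressure: y_p = y_c + I_c/(y_c·A) = 3.725 + 0.0059481/(3.725 × 0.273397) = 3.725 + 0.00584061 = 3.73084 m along the plane.

h_p = 3.73 m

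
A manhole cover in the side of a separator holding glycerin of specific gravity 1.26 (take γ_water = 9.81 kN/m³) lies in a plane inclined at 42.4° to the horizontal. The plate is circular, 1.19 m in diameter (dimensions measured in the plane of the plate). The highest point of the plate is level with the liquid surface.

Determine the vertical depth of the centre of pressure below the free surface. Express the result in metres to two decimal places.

h_p = 0.50 m

γ = 1.26 × 9.81 = 12.3606 kN/m³.
Let θ = 42.4° be the plate's angle to the horizontal; measure y along the incline from where the plane meets the free surface. Vertical depth h = y·sinθ with sinθ = 0.674302.
The centroid is at the centre, 0.595 m below the top of the plate, so y_c = 0.595 m and h_c = 0.595 × 0.674302 = 0.40121 m.
A = π(0.595)² = 1.1122 m².
Resultant F = γ·h_c·A = 12.3606 × 0.40121 × 1.1122 = 5.51562 kN.
I_c = πr⁴/4 = π × 0.595⁴/4 = 0.0984369 m⁴.
Centre of pressure: y_p = y_c + I_c/(y_c·A) = 0.595 + 0.0984369/(0.595 × 1.1122) = 0.595 + 0.14875 = 0.74375 m along the plane.
Vertically, h_p = y_p·sinθ = 0.74375 × 0.674302 = 0.501512 m.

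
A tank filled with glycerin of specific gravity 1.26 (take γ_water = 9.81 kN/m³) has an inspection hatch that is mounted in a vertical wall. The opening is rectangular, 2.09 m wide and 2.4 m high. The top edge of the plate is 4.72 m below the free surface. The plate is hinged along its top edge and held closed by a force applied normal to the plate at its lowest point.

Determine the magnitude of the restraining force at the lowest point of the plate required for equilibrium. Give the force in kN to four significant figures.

P ≈ 195.9 kN

γ = 1.26 × 9.81 = 12.3606 kN/m³.
The centroid lies 2.4/2 = 1.2 m below the top edge, so the centroid depth is h_c = 4.72 + 1.2 = 5.92 m.
A = 2.09 × 2.4 = 5.016 m².
Resultant F = γ·h_c·A = 12.3606 × 5.92 × 5.016 = 367.045 kN.
I_c = b·h³/12 = 2.09 × 2.4³/12 = 2.40768 m⁴.
Centre of pressure: y_p = y_c + I_c/(y_c·A) = 5.92 + 2.40768/(5.92 × 5.016) = 5.92 + 0.0810811 = 6.00108 m along the plane.
The resultant acts 1.2 + 0.0810811 = 1.28108 m (along the plate) below the hinge at the top edge, so the moment about the hinge is M = F × 1.28108 = 367.045 × 1.28108 = 470.214 kN·m.
A normal force at the bottom, 2.4 m from the hinge, must supply this moment: P = 470.214/2.4 = 195.923 kN.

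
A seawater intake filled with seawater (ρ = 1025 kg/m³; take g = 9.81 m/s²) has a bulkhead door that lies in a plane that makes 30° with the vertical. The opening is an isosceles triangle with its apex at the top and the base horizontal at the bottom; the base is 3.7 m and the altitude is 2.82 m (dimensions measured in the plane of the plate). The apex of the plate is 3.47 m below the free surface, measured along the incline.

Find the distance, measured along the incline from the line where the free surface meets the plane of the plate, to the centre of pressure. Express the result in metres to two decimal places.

y_p = 5.43 m

γ = ρg = 1025 × 9.81 / 1000 = 10.05525 kN/m³.
The plate makes 30° with the vertical, i.e. θ = 90° − 30° = 60° to the horizontal. Measuring y along the incline from the free-surface line, vertical depth h = y·sinθ with sinθ = 0.866025.
With the apex up, the centroid sits 2h/3 = 2 × 2.82/3 = 1.88 m below the apex, so y_c = 3.47 + 1.88 = 5.35 m and h_c = 5.35 × 0.866025 = 4.63323 m.
A = ½ × 3.7 × 2.82 = 5.217 m².
Resultant F = γ·h_c·A = 10.05525 × 4.63323 × 5.217 = 243.051 kN.
I_c = b·h³/36 = 3.7 × 2.82³/36 = 2.30487 m⁴.
Centre of pressure: y_p = y_c + I_c/(y_c·A) = 5.35 + 2.30487/(5.35 × 5.217) = 5.35 + 0.0825794 = 5.43258 m along the plane.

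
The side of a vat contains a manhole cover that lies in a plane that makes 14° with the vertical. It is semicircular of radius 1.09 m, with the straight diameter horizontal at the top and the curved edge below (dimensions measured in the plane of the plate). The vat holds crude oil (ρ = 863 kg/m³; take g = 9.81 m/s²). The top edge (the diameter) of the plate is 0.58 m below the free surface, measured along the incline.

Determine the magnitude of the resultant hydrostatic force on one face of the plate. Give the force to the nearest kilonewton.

F ≈ 16 kN

γ = ρg = 863 × 9.81 / 1000 = 8.46603 kN/m³.
The plate makes 14° with the vertical, i.e. θ = 90° − 14° = 76° to the horizontal. Measuring y along the incline from the free-surface line, vertical depth h = y·sinθ with sinθ = 0.970296.
The centroid of a semicircle lies 4r/(3π) = 0.46261 m from the diameter, here below the top edge, so y_c = 0.58 + 0.46261 = 1.04261 m and h_c = 1.04261 × 0.970296 = 1.01164 m.
A = πr²/2 = π × 1.09²/2 = 1.86626 m².
Resultant F = γ·h_c·A = 8.46603 × 1.01164 × 1.86626 = 15.9837 kN.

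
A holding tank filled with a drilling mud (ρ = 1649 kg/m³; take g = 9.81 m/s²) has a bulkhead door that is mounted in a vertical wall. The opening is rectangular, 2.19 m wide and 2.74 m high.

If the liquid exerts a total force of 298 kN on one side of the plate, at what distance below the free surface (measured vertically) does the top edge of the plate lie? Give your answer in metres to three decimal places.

γ = ρg = 1649 × 9.81 / 1000 = 16.17669 kN/m³.
A = 2.19 × 2.74 = 6.0006 m².
From F = γ·h_c·A, the centroid depth is h_c = 298/(16.17669 × 6.0006) = 3.06995 m.
The centroid lies 2.74/2 = 1.37 m below the top edge, so the top edge sits at h_top = 3.06995 − 1.37 = 1.69995 m below the surface.

d_top ≈ 1.700 m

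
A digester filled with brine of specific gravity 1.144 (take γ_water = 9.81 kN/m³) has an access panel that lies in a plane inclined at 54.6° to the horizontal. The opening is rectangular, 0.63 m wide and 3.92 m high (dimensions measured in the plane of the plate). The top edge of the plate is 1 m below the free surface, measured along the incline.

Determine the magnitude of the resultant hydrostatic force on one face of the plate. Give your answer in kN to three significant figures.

γ = 1.144 × 9.81 = 11.22264 kN/m³.
Let θ = 54.6° be the plate's angle to the horizontal; measure y along the incline from where the plane meets the free surface. Vertical depth h = y·sinθ with sinθ = 0.815128.
The centroid lies 3.92/2 = 1.96 m below the top edge, so y_c = 1 + 1.96 = 2.96 m and h_c = 2.96 × 0.815128 = 2.41278 m.
A = 0.63 × 3.92 = 2.4696 m².
Resultant F = γ·h_c·A = 11.22264 × 2.41278 × 2.4696 = 66.8712 kN.

F ≈ 66.9 kN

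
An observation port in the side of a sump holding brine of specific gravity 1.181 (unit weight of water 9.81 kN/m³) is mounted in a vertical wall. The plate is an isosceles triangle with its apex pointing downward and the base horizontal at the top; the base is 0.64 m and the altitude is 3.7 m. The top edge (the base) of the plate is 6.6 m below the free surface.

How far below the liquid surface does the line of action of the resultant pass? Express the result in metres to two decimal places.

h_p = 7.93 m

γ = 1.181 × 9.81 = 11.58561 kN/m³.
With the apex down, the centroid sits h/3 = 3.7/3 = 1.23333 m below the base (the top edge), so the centroid depth is h_c = 6.6 + 1.23333 = 7.83333 m.
A = ½ × 0.64 × 3.7 = 1.184 m².
Resultant F = γ·h_c·A = 11.58561 × 7.83333 × 1.184 = 107.453 kN.
I_c = b·h³/36 = 0.64 × 3.7³/36 = 0.900498 m⁴.
Centre of pressure: y_p = y_c + I_c/(y_c·A) = 7.83333 + 0.900498/(7.83333 × 1.184) = 7.83333 + 0.0970923 = 7.93042 m along the plane.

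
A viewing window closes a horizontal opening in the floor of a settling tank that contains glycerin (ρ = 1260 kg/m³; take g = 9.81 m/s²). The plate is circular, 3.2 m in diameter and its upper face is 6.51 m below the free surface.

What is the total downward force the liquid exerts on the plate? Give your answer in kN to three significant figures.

γ = ρg = 1260 × 9.81 / 1000 = 12.3606 kN/m³.
The plate is horizontal, so pressure is uniform at p = γ·h = 12.3606 × 6.51 = 80.4675 kN/m².
A = π(1.6)² = 8.04248 m².
F = p·A = 80.4675 × 8.04248 = 647.158 kN.

F ≈ 647 kN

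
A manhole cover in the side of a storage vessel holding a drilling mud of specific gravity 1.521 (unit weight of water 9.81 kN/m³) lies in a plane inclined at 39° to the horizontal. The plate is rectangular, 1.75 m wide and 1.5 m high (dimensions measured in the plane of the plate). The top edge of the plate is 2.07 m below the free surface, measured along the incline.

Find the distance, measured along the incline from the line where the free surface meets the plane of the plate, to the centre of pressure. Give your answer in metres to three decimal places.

γ = 1.521 × 9.81 = 14.92101 kN/m³.
Let θ = 39° be the plate's angle to the horizontal; measure y along the incline from where the plane meets the free surface. Vertical depth h = y·sinθ with sinθ = 0.629320.
The centroid lies 1.5/2 = 0.75 m below the top edge, so y_c = 2.07 + 0.75 = 2.82 m and h_c = 2.82 × 0.629320 = 1.77468 m.
A = 1.75 × 1.5 = 2.625 m².
Resultant F = γ·h_c·A = 14.92101 × 1.77468 × 2.625 = 69.51 kN.
I_c = b·h³/12 = 1.75 × 1.5³/12 = 0.492188 m⁴.
Centre of pressure: y_p = y_c + I_c/(y_c·A) = 2.82 + 0.492188/(2.82 × 2.625) = 2.82 + 0.0664894 = 2.88649 m along the plane.

y_p = 2.886 m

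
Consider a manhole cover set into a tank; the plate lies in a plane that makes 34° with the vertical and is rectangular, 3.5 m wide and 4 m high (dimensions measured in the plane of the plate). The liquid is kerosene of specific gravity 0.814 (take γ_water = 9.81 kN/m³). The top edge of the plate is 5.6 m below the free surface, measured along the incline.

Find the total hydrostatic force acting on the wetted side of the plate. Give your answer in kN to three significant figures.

F ≈ 704 kN

γ = 0.814 × 9.81 = 7.98534 kN/m³.
The plate makes 34° with the vertical, i.e. θ = 90° − 34° = 56° to the horizontal. Measuring y along the incline from the free-surface line, vertical depth h = y·sinθ with sinθ = 0.829038.
The centroid lies 4/2 = 2 m below the top edge, so y_c = 5.6 + 2 = 7.6 m and h_c = 7.6 × 0.829038 = 6.30069 m.
A = 3.5 × 4 = 14 m².
Resultant F = γ·h_c·A = 7.98534 × 6.30069 × 14 = 704.384 kN.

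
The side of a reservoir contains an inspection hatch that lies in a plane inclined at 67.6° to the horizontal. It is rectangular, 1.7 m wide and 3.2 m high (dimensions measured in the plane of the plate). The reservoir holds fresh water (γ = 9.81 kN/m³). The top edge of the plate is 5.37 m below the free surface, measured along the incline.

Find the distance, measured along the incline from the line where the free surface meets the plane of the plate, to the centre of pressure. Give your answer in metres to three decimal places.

y_p = 7.092 m

γ = 9.81 kN/m³.
Let θ = 67.6° be the plate's angle to the horizontal; measure y along the incline from where the plane meets the free surface. Vertical depth h = y·sinθ with sinθ = 0.924546.
The centroid lies 3.2/2 = 1.6 m below the top edge, so y_c = 5.37 + 1.6 = 6.97 m and h_c = 6.97 × 0.924546 = 6.44409 m.
A = 1.7 × 3.2 = 5.44 m².
Resultant F = γ·h_c·A = 9.81 × 6.44409 × 5.44 = 343.898 kN.
I_c = b·h³/12 = 1.7 × 3.2³/12 = 4.64213 m⁴.
Centre of pressure: y_p = y_c + I_c/(y_c·A) = 6.97 + 4.64213/(6.97 × 5.44) = 6.97 + 0.122429 = 7.09243 m along the plane.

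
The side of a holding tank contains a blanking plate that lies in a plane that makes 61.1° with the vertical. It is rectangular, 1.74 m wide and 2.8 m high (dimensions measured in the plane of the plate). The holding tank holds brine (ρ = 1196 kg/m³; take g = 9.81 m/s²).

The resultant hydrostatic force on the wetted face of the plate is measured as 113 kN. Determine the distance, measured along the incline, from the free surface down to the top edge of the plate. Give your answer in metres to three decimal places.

y_top ≈ 2.690 m

γ = ρg = 1196 × 9.81 / 1000 = 11.73276 kN/m³.
A = 1.74 × 2.8 = 4.872 m².
From F = γ·h_c·A, the centroid depth is h_c = 113/(11.73276 × 4.872) = 1.97684 m.
The plate makes 61.1° with the vertical, i.e. θ = 90° − 61.1° = 28.9° to the horizontal. Measuring y along the incline from the free-surface line, vertical depth h = y·sinθ with sinθ = 0.483282.
Along the incline, y_c = h_c/sinθ = 1.97684/0.483282 = 4.09045 m.
The centroid lies 2.8/2 = 1.4 m below the top edge, so the top edge sits at y_top = 4.09045 − 1.4 = 2.69045 m along the incline.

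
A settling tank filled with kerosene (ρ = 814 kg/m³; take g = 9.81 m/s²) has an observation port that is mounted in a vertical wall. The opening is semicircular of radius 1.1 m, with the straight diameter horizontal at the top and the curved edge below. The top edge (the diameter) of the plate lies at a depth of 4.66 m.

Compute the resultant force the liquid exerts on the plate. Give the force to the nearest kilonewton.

F ≈ 78 kN

γ = ρg = 814 × 9.81 / 1000 = 7.98534 kN/m³.
The centroid of a semicircle lies 4r/(3π) = 0.466854 m from the diameter, here below the top edge, so the centroid depth is h_c = 4.66 + 0.466854 = 5.12685 m.
A = πr²/2 = π × 1.1²/2 = 1.90066 m².
Resultant F = γ·h_c·A = 7.98534 × 5.12685 × 1.90066 = 77.8123 kN.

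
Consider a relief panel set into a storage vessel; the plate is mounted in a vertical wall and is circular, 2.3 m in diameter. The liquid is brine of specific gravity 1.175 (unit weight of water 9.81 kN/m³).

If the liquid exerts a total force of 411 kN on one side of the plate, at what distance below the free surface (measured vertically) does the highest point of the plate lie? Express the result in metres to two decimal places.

γ = 1.175 × 9.81 = 11.52675 kN/m³.
A = π(1.15)² = 4.15476 m².
From F = γ·h_c·A, the centroid depth is h_c = 411/(11.52675 × 4.15476) = 8.58201 m.
The centroid is at the centre, 1.15 m below the top of the plate, so the highest point sits at h_top = 8.58201 − 1.15 = 7.43201 m below the surface.

d_top ≈ 7.43 m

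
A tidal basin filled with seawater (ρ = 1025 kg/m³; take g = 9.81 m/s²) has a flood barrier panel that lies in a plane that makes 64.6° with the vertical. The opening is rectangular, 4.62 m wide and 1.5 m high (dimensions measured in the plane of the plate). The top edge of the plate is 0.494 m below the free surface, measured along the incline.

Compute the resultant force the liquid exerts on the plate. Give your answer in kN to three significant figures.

γ = ρg = 1025 × 9.81 / 1000 = 10.05525 kN/m³.
The plate makes 64.6° with the vertical, i.e. θ = 90° − 64.6° = 25.4° to the horizontal. Measuring y along the incline from the free-surface line, vertical depth h = y·sinθ with sinθ = 0.428935.
The centroid lies 1.5/2 = 0.75 m below the top edge, so y_c = 0.494 + 0.75 = 1.244 m and h_c = 1.244 × 0.428935 = 0.533595 m.
A = 4.62 × 1.5 = 6.93 m².
Resultant F = γ·h_c·A = 10.05525 × 0.533595 × 6.93 = 37.1824 kN.

F ≈ 37.2 kN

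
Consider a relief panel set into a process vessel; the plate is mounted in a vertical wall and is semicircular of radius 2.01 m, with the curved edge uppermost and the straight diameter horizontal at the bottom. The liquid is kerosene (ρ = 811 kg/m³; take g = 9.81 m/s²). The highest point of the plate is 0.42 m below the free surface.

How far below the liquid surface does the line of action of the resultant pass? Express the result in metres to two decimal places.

h_p = 1.76 m

γ = ρg = 811 × 9.81 / 1000 = 7.95591 kN/m³.
The centroid lies 4r/(3π) = 0.85307 m above the diameter, so r − 4r/(3π) = 2.01 − 0.85307 = 1.15693 m below the topmost point, so the centroid depth is h_c = 0.42 + 1.15693 = 1.57693 m.
A = πr²/2 = π × 2.01²/2 = 6.34617 m².
Resultant F = γ·h_c·A = 7.95591 × 1.57693 × 6.34617 = 79.6185 kN.
I_c = (π/8 − 8/(9π))·r⁴ = 0.109757 × 2.01⁴ = 1.7915 m⁴.
Centre of pressure: y_p = y_c + I_c/(y_c·A) = 1.57693 + 1.7915/(1.57693 × 6.34617) = 1.57693 + 0.179016 = 1.75595 m along the plane.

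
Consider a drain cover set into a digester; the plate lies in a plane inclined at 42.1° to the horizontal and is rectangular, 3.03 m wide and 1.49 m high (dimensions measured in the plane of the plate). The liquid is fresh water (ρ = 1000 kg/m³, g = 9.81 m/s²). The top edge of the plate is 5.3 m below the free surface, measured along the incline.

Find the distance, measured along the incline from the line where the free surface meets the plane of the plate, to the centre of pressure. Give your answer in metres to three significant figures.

y_p = 6.08 m

γ = ρg = 1000 × 9.81 = 9810 N/m³ = 9.81 kN/m³.
Let θ = 42.1° be the plate's angle to the horizontal; measure y along the incline from where the plane meets the free surface. Vertical depth h = y·sinθ with sinθ = 0.670427.
The centroid lies 1.49/2 = 0.745 m below the top edge, so y_c = 5.3 + 0.745 = 6.045 m and h_c = 6.045 × 0.670427 = 4.05273 m.
A = 3.03 × 1.49 = 4.5147 m².
Resultant F = γ·h_c·A = 9.81 × 4.05273 × 4.5147 = 179.492 kN.
I_c = b·h³/12 = 3.03 × 1.49³/12 = 0.835257 m⁴.
Centre of pressure: y_p = y_c + I_c/(y_c·A) = 6.045 + 0.835257/(6.045 × 4.5147) = 6.045 + 0.0306052 = 6.07561 m along the plane.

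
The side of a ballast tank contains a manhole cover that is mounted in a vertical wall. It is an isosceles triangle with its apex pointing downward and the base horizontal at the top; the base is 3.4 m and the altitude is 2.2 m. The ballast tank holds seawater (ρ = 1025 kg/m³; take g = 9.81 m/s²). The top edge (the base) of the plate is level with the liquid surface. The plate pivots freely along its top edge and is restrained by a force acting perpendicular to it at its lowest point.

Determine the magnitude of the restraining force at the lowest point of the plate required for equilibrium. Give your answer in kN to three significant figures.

P ≈ 13.8 kN

γ = ρg = 1025 × 9.81 / 1000 = 10.05525 kN/m³.
With the apex down, the centroid sits h/3 = 2.2/3 = 0.733333 m below the base (the top edge), so the centroid depth is h_c = 0.733333 m.
A = ½ × 3.4 × 2.2 = 3.74 m².
Resultant F = γ·h_c·A = 10.05525 × 0.733333 × 3.74 = 27.5782 kN.
I_c = b·h³/36 = 3.4 × 2.2³/36 = 1.00564 m⁴.
Centre of pressure: y_p = y_c + I_c/(y_c·A) = 0.733333 + 1.00564/(0.733333 × 3.74) = 0.733333 + 0.366665 = 1.1 m along the plane.
The resultant acts 0.733333 + 0.366665 = 1.1 m (along the plate) below the hinge at the top edge, so the moment about the hinge is M = F × 1.1 = 27.5782 × 1.1 = 30.336 kN·m.
A normal force at the bottom, 2.2 m from the hinge, must supply this moment: P = 30.336/2.2 = 13.7891 kN.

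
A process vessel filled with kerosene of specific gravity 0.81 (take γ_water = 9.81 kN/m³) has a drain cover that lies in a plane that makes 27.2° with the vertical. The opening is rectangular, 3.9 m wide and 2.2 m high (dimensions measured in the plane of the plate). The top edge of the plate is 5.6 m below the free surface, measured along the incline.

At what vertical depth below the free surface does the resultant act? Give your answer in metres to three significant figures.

γ = 0.81 × 9.81 = 7.9461 kN/m³.
The plate makes 27.2° with the vertical, i.e. θ = 90° − 27.2° = 62.8° to the horizontal. Measuring y along the incline from the free-surface line, vertical depth h = y·sinθ with sinθ = 0.889416.
The centroid lies 2.2/2 = 1.1 m below the top edge, so y_c = 5.6 + 1.1 = 6.7 m and h_c = 6.7 × 0.889416 = 5.95909 m.
A = 3.9 × 2.2 = 8.58 m².
Resultant F = γ·h_c·A = 7.9461 × 5.95909 × 8.58 = 406.276 kN.
I_c = b·h³/12 = 3.9 × 2.2³/12 = 3.4606 m⁴.
Centre of pressure: y_p = y_c + I_c/(y_c·A) = 6.7 + 3.4606/(6.7 × 8.58) = 6.7 + 0.060199 = 6.7602 m along the plane.
Vertically, h_p = y_p·sinθ = 6.7602 × 0.889416 = 6.01263 m.

h_p = 6.01 m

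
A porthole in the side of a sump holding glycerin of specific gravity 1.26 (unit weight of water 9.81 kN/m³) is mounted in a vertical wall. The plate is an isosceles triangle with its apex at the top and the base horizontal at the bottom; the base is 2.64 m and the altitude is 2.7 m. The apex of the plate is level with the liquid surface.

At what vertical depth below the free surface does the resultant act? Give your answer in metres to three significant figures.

γ = 1.26 × 9.81 = 12.3606 kN/m³.
With the apex up, the centroid sits 2h/3 = 2 × 2.7/3 = 1.8 m below the apex, so the centroid depth is h_c = 1.8 m.
A = ½ × 2.64 × 2.7 = 3.564 m².
Resultant F = γ·h_c·A = 12.3606 × 1.8 × 3.564 = 79.2957 kN.
I_c = b·h³/36 = 2.64 × 2.7³/36 = 1.44342 m⁴.
Centre of pressure: y_p = y_c + I_c/(y_c·A) = 1.8 + 1.44342/(1.8 × 3.564) = 1.8 + 0.225 = 2.025 m along the plane.

h_p = 2.03 m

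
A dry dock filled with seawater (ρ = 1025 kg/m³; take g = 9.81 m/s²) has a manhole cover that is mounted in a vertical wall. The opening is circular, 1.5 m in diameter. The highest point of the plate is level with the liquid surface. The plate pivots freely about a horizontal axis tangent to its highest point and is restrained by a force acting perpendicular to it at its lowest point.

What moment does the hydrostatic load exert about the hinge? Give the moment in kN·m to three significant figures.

γ = ρg = 1025 × 9.81 / 1000 = 10.05525 kN/m³.
The centroid is at the centre, 0.75 m below the top of the plate, so the centroid depth is h_c = 0.75 m.
A = π(0.75)² = 1.76715 m².
Resultant F = γ·h_c·A = 10.05525 × 0.75 × 1.76715 = 13.3269 kN.
I_c = πr⁴/4 = π × 0.75⁴/4 = 0.248505 m⁴.
Centre of pressure: y_p = y_c + I_c/(y_c·A) = 0.75 + 0.248505/(0.75 × 1.76715) = 0.75 + 0.1875 = 0.9375 m along the plane.
The resultant acts 0.75 + 0.1875 = 0.9375 m (along the plate) below the hinge at the top edge, so the moment about the hinge is M = F × 0.9375 = 13.3269 × 0.9375 = 12.494 kN·m.

M ≈ 12.5 kN·m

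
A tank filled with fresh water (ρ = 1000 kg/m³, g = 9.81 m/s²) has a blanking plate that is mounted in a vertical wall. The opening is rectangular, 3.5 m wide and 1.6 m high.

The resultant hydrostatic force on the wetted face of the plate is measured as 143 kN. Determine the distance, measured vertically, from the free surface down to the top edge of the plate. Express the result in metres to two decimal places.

d_top ≈ 1.80 m

γ = ρg = 1000 × 9.81 = 9810 N/m³ = 9.81 kN/m³.
A = 3.5 × 1.6 = 5.6 m².
From F = γ·h_c·A, the centroid depth is h_c = 143/(9.81 × 5.6) = 2.60303 m.
The centroid lies 1.6/2 = 0.8 m below the top edge, so the top edge sits at h_top = 2.60303 − 0.8 = 1.80303 m below the surface.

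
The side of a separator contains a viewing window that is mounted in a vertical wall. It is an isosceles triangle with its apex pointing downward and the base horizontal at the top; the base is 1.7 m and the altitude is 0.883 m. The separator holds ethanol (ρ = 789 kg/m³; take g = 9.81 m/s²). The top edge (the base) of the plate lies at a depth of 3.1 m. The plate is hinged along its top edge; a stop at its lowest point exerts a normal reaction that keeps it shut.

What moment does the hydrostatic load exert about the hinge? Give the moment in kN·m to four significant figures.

M ≈ 6.056 kN·m

γ = ρg = 789 × 9.81 / 1000 = 7.74009 kN/m³.
With the apex down, the centroid sits h/3 = 0.883/3 = 0.294333 m below the base (the top edge), so the centroid depth is h_c = 3.1 + 0.294333 = 3.39433 m.
A = ½ × 1.7 × 0.883 = 0.75055 m².
Resultant F = γ·h_c·A = 7.74009 × 3.39433 × 0.75055 = 19.7188 kN.
I_c = b·h³/36 = 1.7 × 0.883³/36 = 0.0325109 m⁴.
Centre of pressure: y_p = y_c + I_c/(y_c·A) = 3.39433 + 0.0325109/(3.39433 × 0.75055) = 3.39433 + 0.0127613 = 3.40709 m along the plane.
The resultant acts 0.294333 + 0.0127613 = 0.307094 m (along the plate) below the hinge at the top edge, so the moment about the hinge is M = F × 0.307094 = 19.7188 × 0.307094 = 6.05553 kN·m.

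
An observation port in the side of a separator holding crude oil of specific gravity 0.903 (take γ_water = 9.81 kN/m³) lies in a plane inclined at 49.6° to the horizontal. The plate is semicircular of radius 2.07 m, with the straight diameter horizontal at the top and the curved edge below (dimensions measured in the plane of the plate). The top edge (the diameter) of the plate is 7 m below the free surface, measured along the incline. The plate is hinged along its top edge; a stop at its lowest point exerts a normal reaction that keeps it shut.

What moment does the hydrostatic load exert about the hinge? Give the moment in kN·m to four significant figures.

M ≈ 327.9 kN·m

γ = 0.903 × 9.81 = 8.85843 kN/m³.
Let θ = 49.6° be the plate's angle to the horizontal; measure y along the incline from where the plane meets the free surface. Vertical depth h = y·sinθ with sinθ = 0.761538.
The centroid of a semicircle lies 4r/(3π) = 0.878535 m from the diameter, here below the top edge, so y_c = 7 + 0.878535 = 7.87854 m and h_c = 7.87854 × 0.761538 = 5.99981 m.
A = πr²/2 = π × 2.07²/2 = 6.73071 m².
Resultant F = γ·h_c·A = 8.85843 × 5.99981 × 6.73071 = 357.73 kN.
I_c = (π/8 − 8/(9π))·r⁴ = 0.109757 × 2.07⁴ = 2.01518 m⁴.
Centre of pressure: y_p = y_c + I_c/(y_c·A) = 7.87854 + 2.01518/(7.87854 × 6.73071) = 7.87854 + 0.0380021 = 7.91654 m along the plane.
The resultant acts 0.878535 + 0.0380021 = 0.916537 m (along the plate) below the hinge at the top edge, so the moment about the hinge is M = F × 0.916537 = 357.73 × 0.916537 = 327.873 kN·m.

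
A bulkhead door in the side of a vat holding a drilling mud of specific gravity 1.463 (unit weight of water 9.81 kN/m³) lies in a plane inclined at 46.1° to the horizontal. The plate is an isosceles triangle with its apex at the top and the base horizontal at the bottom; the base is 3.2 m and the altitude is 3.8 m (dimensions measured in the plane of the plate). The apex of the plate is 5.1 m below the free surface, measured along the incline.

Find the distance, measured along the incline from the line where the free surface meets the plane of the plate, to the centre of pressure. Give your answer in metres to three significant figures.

γ = 1.463 × 9.81 = 14.35203 kN/m³.
Let θ = 46.1° be the plate's angle to the horizontal; measure y along the incline from where the plane meets the free surface. Vertical depth h = y·sinθ with sinθ = 0.720551.
With the apex up, the centroid sits 2h/3 = 2 × 3.8/3 = 2.53333 m below the apex, so y_c = 5.1 + 2.53333 = 7.63333 m and h_c = 7.63333 × 0.720551 = 5.5002 m.
A = ½ × 3.2 × 3.8 = 6.08 m².
Resultant F = γ·h_c·A = 14.35203 × 5.5002 × 6.08 = 479.949 kN.
I_c = b·h³/36 = 3.2 × 3.8³/36 = 4.87751 m⁴.
Centre of pressure: y_p = y_c + I_c/(y_c·A) = 7.63333 + 4.87751/(7.63333 × 6.08) = 7.63333 + 0.105095 = 7.73843 m along the plane.

y_p = 7.74 m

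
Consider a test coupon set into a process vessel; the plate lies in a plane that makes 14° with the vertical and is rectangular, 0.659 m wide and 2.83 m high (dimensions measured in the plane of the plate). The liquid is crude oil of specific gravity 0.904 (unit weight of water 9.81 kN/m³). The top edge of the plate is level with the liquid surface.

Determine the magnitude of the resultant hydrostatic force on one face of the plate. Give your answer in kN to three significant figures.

γ = 0.904 × 9.81 = 8.86824 kN/m³.
The plate makes 14° with the vertical, i.e. θ = 90° − 14° = 76° to the horizontal. Measuring y along the incline from the free-surface line, vertical depth h = y·sinθ with sinθ = 0.970296.
The centroid lies 2.83/2 = 1.415 m below the top edge, so y_c = 1.415 m and h_c = 1.415 × 0.970296 = 1.37297 m.
A = 0.659 × 2.83 = 1.86497 m².
Resultant F = γ·h_c·A = 8.86824 × 1.37297 × 1.86497 = 22.7076 kN.

F ≈ 22.7 kN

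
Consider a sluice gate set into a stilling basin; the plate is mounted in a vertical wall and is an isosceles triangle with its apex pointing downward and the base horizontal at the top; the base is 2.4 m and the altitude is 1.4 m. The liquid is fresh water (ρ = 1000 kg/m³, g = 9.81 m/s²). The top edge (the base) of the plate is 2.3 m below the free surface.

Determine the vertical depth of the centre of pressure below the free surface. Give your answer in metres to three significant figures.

γ = ρg = 1000 × 9.81 = 9810 N/m³ = 9.81 kN/m³.
With the apex down, the centroid sits h/3 = 1.4/3 = 0.466667 m below the base (the top edge), so the centroid depth is h_c = 2.3 + 0.466667 = 2.76667 m.
A = ½ × 2.4 × 1.4 = 1.68 m².
Resultant F = γ·h_c·A = 9.81 × 2.76667 × 1.68 = 45.5969 kN.
I_c = b·h³/36 = 2.4 × 1.4³/36 = 0.182933 m⁴.
Centre of pressure: y_p = y_c + I_c/(y_c·A) = 2.76667 + 0.182933/(2.76667 × 1.68) = 2.76667 + 0.0393573 = 2.80603 m along the plane.

h_p = 2.81 m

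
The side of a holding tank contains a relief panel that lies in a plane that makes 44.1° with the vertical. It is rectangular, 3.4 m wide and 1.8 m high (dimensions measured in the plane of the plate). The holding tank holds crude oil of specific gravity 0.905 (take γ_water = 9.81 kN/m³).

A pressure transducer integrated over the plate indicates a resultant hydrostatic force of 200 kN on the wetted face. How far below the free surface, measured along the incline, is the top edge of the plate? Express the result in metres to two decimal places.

y_top ≈ 4.23 m

γ = 0.905 × 9.81 = 8.87805 kN/m³.
A = 3.4 × 1.8 = 6.12 m².
From F = γ·h_c·A, the centroid depth is h_c = 200/(8.87805 × 6.12) = 3.68096 m.
The plate makes 44.1° with the vertical, i.e. θ = 90° − 44.1° = 45.9° to the horizontal. Measuring y along the incline from the free-surface line, vertical depth h = y·sinθ with sinθ = 0.718126.
Along the incline, y_c = h_c/sinθ = 3.68096/0.718126 = 5.12579 m.
The centroid lies 1.8/2 = 0.9 m below the top edge, so the top edge sits at y_top = 5.12579 − 0.9 = 4.22579 m along the incline.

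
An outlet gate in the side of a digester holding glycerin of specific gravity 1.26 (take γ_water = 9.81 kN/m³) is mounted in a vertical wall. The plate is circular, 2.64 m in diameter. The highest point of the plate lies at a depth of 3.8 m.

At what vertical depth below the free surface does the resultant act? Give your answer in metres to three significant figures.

γ = 1.26 × 9.81 = 12.3606 kN/m³.
The centroid is at the centre, 1.32 m below the top of the plate, so the centroid depth is h_c = 3.8 + 1.32 = 5.12 m.
A = π(1.32)² = 5.47391 m².
Resultant F = γ·h_c·A = 12.3606 × 5.12 × 5.47391 = 346.423 kN.
I_c = πr⁴/4 = π × 1.32⁴/4 = 2.38444 m⁴.
Centre of pressure: y_p = y_c + I_c/(y_c·A) = 5.12 + 2.38444/(5.12 × 5.47391) = 5.12 + 0.0850783 = 5.20508 m along the plane.

h_p = 5.21 m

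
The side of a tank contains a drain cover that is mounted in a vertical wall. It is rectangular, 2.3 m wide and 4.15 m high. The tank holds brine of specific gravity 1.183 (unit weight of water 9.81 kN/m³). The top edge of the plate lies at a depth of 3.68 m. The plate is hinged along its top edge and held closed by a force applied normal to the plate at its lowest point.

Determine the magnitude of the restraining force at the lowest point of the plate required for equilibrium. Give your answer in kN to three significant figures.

γ = 1.183 × 9.81 = 11.60523 kN/m³.
The centroid lies 4.15/2 = 2.075 m below the top edge, so the centroid depth is h_c = 3.68 + 2.075 = 5.755 m.
A = 2.3 × 4.15 = 9.545 m².
Resultant F = γ·h_c·A = 11.60523 × 5.755 × 9.545 = 637.492 kN.
I_c = b·h³/12 = 2.3 × 4.15³/12 = 13.6991 m⁴.
Centre of pressure: y_p = y_c + I_c/(y_c·A) = 5.755 + 13.6991/(5.755 × 9.545) = 5.755 + 0.249385 = 6.00439 m along the plane.
The resultant acts 2.075 + 0.249385 = 2.32439 m (along the plate) below the hinge at the top edge, so the moment about the hinge is M = F × 2.32439 = 637.492 × 2.32439 = 1481.78 kN·m.
A normal force at the bottom, 4.15 m from the hinge, must supply this moment: P = 1481.78/4.15 = 357.055 kN.

P ≈ 357 kN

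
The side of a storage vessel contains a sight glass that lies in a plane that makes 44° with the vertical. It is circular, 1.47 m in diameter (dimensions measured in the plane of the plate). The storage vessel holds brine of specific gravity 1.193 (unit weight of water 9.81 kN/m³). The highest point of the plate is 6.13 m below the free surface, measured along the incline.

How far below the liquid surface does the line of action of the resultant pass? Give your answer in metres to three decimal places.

h_p = 4.952 m

γ = 1.193 × 9.81 = 11.70333 kN/m³.
The plate makes 44° with the vertical, i.e. θ = 90° − 44° = 46° to the horizontal. Measuring y along the incline from the free-surface line, vertical depth h = y·sinθ with sinθ = 0.719340.
The centroid is at the centre, 0.735 m below the top of the plate, so y_c = 6.13 + 0.735 = 6.865 m and h_c = 6.865 × 0.719340 = 4.93827 m.
A = π(0.735)² = 1.69717 m².
Resultant F = γ·h_c·A = 11.70333 × 4.93827 × 1.69717 = 98.0866 kN.
I_c = πr⁴/4 = π × 0.735⁴/4 = 0.229213 m⁴.
Centre of pressure: y_p = y_c + I_c/(y_c·A) = 6.865 + 0.229213/(6.865 × 1.69717) = 6.865 + 0.0196731 = 6.88467 m along the plane.
Vertically, h_p = y_p·sinθ = 6.88467 × 0.719340 = 4.95242 m.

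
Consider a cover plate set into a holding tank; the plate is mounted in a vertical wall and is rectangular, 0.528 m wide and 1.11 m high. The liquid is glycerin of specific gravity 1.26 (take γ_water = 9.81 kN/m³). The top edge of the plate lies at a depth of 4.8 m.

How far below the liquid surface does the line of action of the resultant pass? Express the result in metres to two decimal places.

γ = 1.26 × 9.81 = 12.3606 kN/m³.
The centroid lies 1.11/2 = 0.555 m below the top edge, so the centroid depth is h_c = 4.8 + 0.555 = 5.355 m.
A = 0.528 × 1.11 = 0.58608 m².
Resultant F = γ·h_c·A = 12.3606 × 5.355 × 0.58608 = 38.7932 kN.
I_c = b·h³/12 = 0.528 × 1.11³/12 = 0.0601758 m⁴.
Centre of pressure: y_p = y_c + I_c/(y_c·A) = 5.355 + 0.0601758/(5.355 × 0.58608) = 5.355 + 0.0191737 = 5.37417 m along the plane.

h_p = 5.37 m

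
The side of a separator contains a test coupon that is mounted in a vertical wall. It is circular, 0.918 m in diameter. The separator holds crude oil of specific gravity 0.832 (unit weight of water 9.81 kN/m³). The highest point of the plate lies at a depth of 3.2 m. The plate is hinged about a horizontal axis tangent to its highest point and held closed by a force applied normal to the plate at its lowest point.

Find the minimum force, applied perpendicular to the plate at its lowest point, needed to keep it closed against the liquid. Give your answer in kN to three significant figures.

P ≈ 10.2 kN

γ = 0.832 × 9.81 = 8.16192 kN/m³.
The centroid is at the centre, 0.459 m below the top of the plate, so the centroid depth is h_c = 3.2 + 0.459 = 3.659 m.
A = π(0.459)² = 0.661874 m².
Resultant F = γ·h_c·A = 8.16192 × 3.659 × 0.661874 = 19.7665 kN.
I_c = πr⁴/4 = π × 0.459⁴/4 = 0.0348611 m⁴.
Centre of pressure: y_p = y_c + I_c/(y_c·A) = 3.659 + 0.0348611/(3.659 × 0.661874) = 3.659 + 0.0143947 = 3.67339 m along the plane.
The resultant acts 0.459 + 0.0143947 = 0.473395 m (along the plate) below the hinge at the top edge, so the moment about the hinge is M = F × 0.473395 = 19.7665 × 0.473395 = 9.35736 kN·m.
A normal force at the bottom, 0.918 m from the hinge, must supply this moment: P = 9.35736/0.918 = 10.1932 kN.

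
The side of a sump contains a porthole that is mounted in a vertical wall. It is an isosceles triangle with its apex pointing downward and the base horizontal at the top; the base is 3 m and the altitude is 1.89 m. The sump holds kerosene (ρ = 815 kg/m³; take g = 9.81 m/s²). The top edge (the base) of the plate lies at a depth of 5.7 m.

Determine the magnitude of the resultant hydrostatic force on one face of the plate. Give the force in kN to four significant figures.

γ = ρg = 815 × 9.81 / 1000 = 7.99515 kN/m³.
With the apex down, the centroid sits h/3 = 1.89/3 = 0.63 m below the base (the top edge), so the centroid depth is h_c = 5.7 + 0.63 = 6.33 m.
A = ½ × 3 × 1.89 = 2.835 m².
Resultant F = γ·h_c·A = 7.99515 × 6.33 × 2.835 = 143.477 kN.

F ≈ 143.5 kN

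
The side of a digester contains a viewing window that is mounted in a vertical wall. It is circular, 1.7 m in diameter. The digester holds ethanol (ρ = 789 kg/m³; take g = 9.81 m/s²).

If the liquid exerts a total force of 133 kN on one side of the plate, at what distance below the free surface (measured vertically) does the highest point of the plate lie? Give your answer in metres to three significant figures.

γ = ρg = 789 × 9.81 / 1000 = 7.74009 kN/m³.
A = π(0.85)² = 2.2698 m².
From F = γ·h_c·A, the centroid depth is h_c = 133/(7.74009 × 2.2698) = 7.57039 m.
The centroid is at the centre, 0.85 m below the top of the plate, so the highest point sits at h_top = 7.57039 − 0.85 = 6.72039 m below the surface.

d_top ≈ 6.72 m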